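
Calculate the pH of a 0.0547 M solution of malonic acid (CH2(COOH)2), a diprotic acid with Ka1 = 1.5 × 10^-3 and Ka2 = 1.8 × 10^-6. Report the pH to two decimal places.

pH = 2.08

Ka1 ≫ Ka2, so treat the first dissociation as the only significant source of H+.
Ka1 = x²/(0.0547 − x) = 1.5 × 10^-3
Solving the quadratic: x = (−Ka1 + √(Ka1² + 4·Ka1·C₀))/2 = 8.34 × 10^-3 M
pH = −log(8.34 × 10^-3) = 2.08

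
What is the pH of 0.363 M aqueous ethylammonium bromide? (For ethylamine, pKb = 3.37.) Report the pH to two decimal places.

C2H5NH3+ is the conjugate acid of the weak base C2H5NH2.
Kb = 10^(−3.37) = 4.27 × 10^-4
Ka = Kw/Kb = 1.0×10^-14 / 4.27 × 10^-4 = 2.34 × 10^-11
Ka = x²/(0.363 − x) = 2.34 × 10^-11
Since Ka ≪ C₀, x ≈ √(Ka·C₀) = 2.91 × 10^-6 M.
(x/C₀ = 0.0008% < 5%, so the approximation holds.)
pH = −log(2.91 × 10^-6) = 5.54

pH = 5.54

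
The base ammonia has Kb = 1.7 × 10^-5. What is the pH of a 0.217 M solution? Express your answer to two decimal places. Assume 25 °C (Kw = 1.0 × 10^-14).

pH = 11.28

NH3 + H2O ⇌ NH4+ + OH-
From the ICE table, Kb = x²/(0.217 − x) = 1.7 × 10^-5.
Neglecting x in the denominator: x = √(1.7 × 10^-5 × 0.217) = 1.92 × 10^-3 M
pOH = −log(1.92 × 10^-3) = 2.72; pH = 14.00 − 2.72 = 11.28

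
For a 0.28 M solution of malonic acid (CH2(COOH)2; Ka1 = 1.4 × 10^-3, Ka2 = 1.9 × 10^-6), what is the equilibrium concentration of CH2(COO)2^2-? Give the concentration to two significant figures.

First ionization gives [H+] ≈ [CH2(COOH)COO-] = 1.91 × 10^-2 M.
Second step: Ka2 = [H+][CH2(COO)2^2-]/[CH2(COOH)COO-] ≈ [CH2(COO)2^2-] (since [H+] ≈ [CH2(COOH)COO-]).
So [CH2(COO)2^2-] ≈ Ka2.

1.9 × 10^-6 M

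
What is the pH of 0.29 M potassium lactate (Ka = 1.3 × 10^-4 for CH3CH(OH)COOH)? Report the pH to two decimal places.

CH3CH(OH)COO- is the conjugate base of the weak acid CH3CH(OH)COOH.
Kb = Kw/Ka = 1.0×10^-14 / 1.3 × 10^-4 = 7.69 × 10^-11
Kb = x²/(0.29 − x) = 7.69 × 10^-11
Assume x ≪ 0.29: x ≈ √(7.69 × 10^-11 × 0.29) = 4.72 × 10^-6 M
Check: 0.0016% ionized — well under 5%, approximation valid.
pOH = −log(4.72 × 10^-6) = 5.33; pH = 14.00 − 5.33 = 8.67

pH = 8.67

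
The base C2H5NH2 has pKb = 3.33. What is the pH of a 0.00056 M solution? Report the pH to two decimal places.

C2H5NH2 + H2O ⇌ C2H5NH3+ + OH-
Kb = 10^(−3.33) = 4.68 × 10^-4
From the ICE table, Kb = [OH-]²/(0.00056 − [OH-]) = 4.68 × 10^-4.
The 5% rule fails; solving [OH-]² + Kb·[OH-] − Kb·C₀ = 0 exactly:
[OH-] = [−0.000468 + √(0.000468² + 1.05e-06)]/2 = 3.29 × 10^-4 M
pOH = 3.48, so pH = 14.00 − pOH = 10.52

pH = 10.52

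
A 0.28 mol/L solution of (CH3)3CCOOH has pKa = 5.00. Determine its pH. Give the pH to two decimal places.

pH = 2.78

(CH3)3CCOOH ⇌ (CH3)3CCOO- + H+
Ka = 10^(−5.00) = 1.00 × 10^-5
Ka = x²/(0.28 − x) = 1.00 × 10^-5
Since Ka ≪ C₀, x ≈ √(Ka·C₀) = 1.67 × 10^-3 M.
Check: 0.6% ionized — well under 5%, approximation valid.
pH = −log[H+] = −log(1.67 × 10^-3) = 2.78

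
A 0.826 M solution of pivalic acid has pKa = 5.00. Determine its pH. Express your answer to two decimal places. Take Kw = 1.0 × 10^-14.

pH = 2.54

(CH3)3CCOOH ⇌ (CH3)3CCOO- + H+
Ka = 10^(−5.00) = 1.00 × 10^-5
Let x = [H+] at equilibrium. Ka = x²/(0.826 − x).
Assume x ≪ 0.826: x ≈ √(1.00 × 10^-5 × 0.826) = 2.87 × 10^-3 M
pH = −log(2.87 × 10^-3) = 2.54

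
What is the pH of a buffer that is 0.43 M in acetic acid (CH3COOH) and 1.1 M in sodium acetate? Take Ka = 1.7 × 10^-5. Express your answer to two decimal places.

pH = 5.18

pKa = −log(1.7 × 10^-5) = 4.770
pH = pKa + log([A⁻]/[HA]) = 4.770 + log(1.1/0.43)
pH = 4.770 + (+0.408) = 5.18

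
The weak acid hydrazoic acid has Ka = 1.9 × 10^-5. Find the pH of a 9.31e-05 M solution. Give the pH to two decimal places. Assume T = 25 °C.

HN3 ⇌ N3- + H+
Let x = [H+] at equilibrium. Ka = x²/(9.31e-05 − x).
The 5% rule fails; solving x² + Ka·x − Ka·C₀ = 0 exactly:
x = [−1.9e-05 + √(1.9e-05² + 7.08e-09)]/2 = 3.36 × 10^-5 M
pH = −log[H+] = −log(3.36 × 10^-5) = 4.47

pH = 4.47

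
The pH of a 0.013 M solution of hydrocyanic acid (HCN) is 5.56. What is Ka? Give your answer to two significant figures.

[H+] = 10^(-5.56) = 2.75 × 10^-6 M
At equilibrium [HA] = 0.013 − 2.75 × 10^-6 = 1.30 × 10^-2 M
Ka = [H+][A-]/[HA] = (2.75 × 10^-6)² / 1.30 × 10^-2 = 5.8 × 10^-10

Ka = 5.8 × 10^-10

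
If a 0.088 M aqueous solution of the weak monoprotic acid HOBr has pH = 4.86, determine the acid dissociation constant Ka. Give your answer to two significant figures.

Ka = 2.2 × 10^-9

[H+] = 10^(-4.86) = 1.38 × 10^-5 M
At equilibrium [HA] = 0.088 − 1.38 × 10^-5 = 8.80 × 10^-2 M
Ka = [H+][A-]/[HA] = (1.38 × 10^-5)² / 8.80 × 10^-2 = 2.2 × 10^-9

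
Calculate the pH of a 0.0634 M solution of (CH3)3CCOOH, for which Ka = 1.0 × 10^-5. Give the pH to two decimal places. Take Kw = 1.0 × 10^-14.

pH = 3.10

(CH3)3CCOOH ⇌ (CH3)3CCOO- + H+
Ka = x²/(0.0634 − x) = 1.0 × 10^-5
Assume x ≪ 0.0634: x ≈ √(1.0 × 10^-5 × 0.0634) = 7.96 × 10^-4 M
Check: 1.3% ionized — well under 5%, approximation valid.
pH = −log(7.96 × 10^-4) = 3.10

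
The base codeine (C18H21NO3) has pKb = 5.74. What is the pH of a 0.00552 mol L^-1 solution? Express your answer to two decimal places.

pH = 10.00

C18H21NO3 + H2O ⇌ C18H22NO3+ + OH-
Kb = 10^(−5.74) = 1.82 × 10^-6
From the ICE table, Kb = [OH-]²/(0.00552 − [OH-]) = 1.82 × 10^-6.
Since Kb ≪ C₀, [OH-] ≈ √(Kb·C₀) = 1.00 × 10^-4 M.
pOH = −log(1.00 × 10^-4) = 4.00; pH = 14.00 − 4.00 = 10.00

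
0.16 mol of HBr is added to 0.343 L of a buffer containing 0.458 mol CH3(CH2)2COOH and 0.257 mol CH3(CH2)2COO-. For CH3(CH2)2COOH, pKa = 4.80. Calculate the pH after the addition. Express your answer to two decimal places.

Added H+ converts CH3(CH2)2COO- to CH3(CH2)2COOH: CH3(CH2)2COOH → 0.618 mol, CH3(CH2)2COO- → 0.097 mol.
pH = pKa + log(n_CH3(CH2)2COO-/n_CH3(CH2)2COOH) = 4.80 + log(0.097/0.618) = 4.80 + (-0.804)

pH = 4.00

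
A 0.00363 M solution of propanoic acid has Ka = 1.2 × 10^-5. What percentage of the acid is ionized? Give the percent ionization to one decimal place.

5.6%

CH3CH2COOH ⇌ CH3CH2COO- + H+; let x = [H+] at equilibrium.
Ka = x²/(C₀ − x); solving the quadratic gives x = 2.03 × 10^-4 M.
Fraction ionized = 2.03 × 10^-4 / 0.00363 = 0.0559 → 5.6%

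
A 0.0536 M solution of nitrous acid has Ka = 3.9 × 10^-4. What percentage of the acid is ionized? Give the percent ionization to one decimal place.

8.2%

HNO2 ⇌ NO2- + H+; let x = [H+] at equilibrium.
Ka = x²/(C₀ − x); solving the quadratic gives x = 4.38 × 10^-3 M.
Fraction ionized = 4.38 × 10^-3 / 0.0536 = 0.0817 → 8.2%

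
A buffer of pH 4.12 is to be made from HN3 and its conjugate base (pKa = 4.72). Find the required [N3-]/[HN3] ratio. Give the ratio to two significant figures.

pH = pKa + log(r) ⇒ log(r) = 4.12 − 4.72 = -0.60
r = [N3-]/[HN3] = 10^(-0.60) = 0.251

ratio = 0.25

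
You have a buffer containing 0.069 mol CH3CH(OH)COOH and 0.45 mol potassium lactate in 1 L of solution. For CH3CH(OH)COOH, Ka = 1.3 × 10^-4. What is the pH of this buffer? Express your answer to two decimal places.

pH = 4.70

pKa = −log(1.3 × 10^-4) = 3.886
Henderson–Hasselbalch: pH = pKa + log([CH3CH(OH)COO-]/[CH3CH(OH)COOH]) = 3.886 + log(0.45/0.069)
pH = 3.886 + (+0.814) = 4.70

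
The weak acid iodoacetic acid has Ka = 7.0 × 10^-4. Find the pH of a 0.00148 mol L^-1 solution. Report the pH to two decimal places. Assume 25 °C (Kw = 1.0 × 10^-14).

ICH2COOH ⇌ ICH2COO- + H+
Ka = [H+]²/(0.00148 − [H+]) = 7.0 × 10^-4
Here C₀/Ka ≈ 2.11, so the small-[H+] approximation fails. Use the quadratic:
[H+] = (−Ka + √(Ka² + 4·Ka·C₀))/2 = 7.26 × 10^-4 M
pH = −log(7.26 × 10^-4) = 3.14

pH = 3.14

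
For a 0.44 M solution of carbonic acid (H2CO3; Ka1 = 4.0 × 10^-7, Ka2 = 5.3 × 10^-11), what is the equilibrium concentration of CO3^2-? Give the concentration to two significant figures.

First ionization gives [H+] ≈ [HCO3-] = 4.20 × 10^-4 M.
Second step: Ka2 = [H+][CO3^2-]/[HCO3-] ≈ [CO3^2-] (since [H+] ≈ [HCO3-]).
So [CO3^2-] ≈ Ka2.

5.3 × 10^-11 M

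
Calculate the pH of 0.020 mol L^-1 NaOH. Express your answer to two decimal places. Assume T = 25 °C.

NaOH is a strong base; [OH-] = 0.02 M.
pOH = -log(0.02) = 1.70
pH = 14.00 - 1.70 = 12.30

pH = 12.30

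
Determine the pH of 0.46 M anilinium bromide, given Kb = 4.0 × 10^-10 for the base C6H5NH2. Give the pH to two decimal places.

C6H5NH3+ is the conjugate acid of the weak base C6H5NH2.
Ka = Kw/Kb = 1.0×10^-14 / 4.0 × 10^-10 = 2.50 × 10^-5
From the ICE table, Ka = [H+]²/(0.46 − [H+]) = 2.50 × 10^-5.
Assume [H+] ≪ 0.46: [H+] ≈ √(2.50 × 10^-5 × 0.46) = 3.39 × 10^-3 M
Check: 0.74% ionized — well under 5%, approximation valid.
pH = −log(3.39 × 10^-3) = 2.47

pH = 2.47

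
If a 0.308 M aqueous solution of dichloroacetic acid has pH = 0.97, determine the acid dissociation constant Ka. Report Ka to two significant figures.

Ka = 5.7 × 10^-2

[H+] = 10^(-0.97) = 1.07 × 10^-1 M
At equilibrium [HA] = 0.308 − 1.07 × 10^-1 = 2.01 × 10^-1 M
Ka = [H+][A-]/[HA] = (1.07 × 10^-1)² / 2.01 × 10^-1 = 5.7 × 10^-2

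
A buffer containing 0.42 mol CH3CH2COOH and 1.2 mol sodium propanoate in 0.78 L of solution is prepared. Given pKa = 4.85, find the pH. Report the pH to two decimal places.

pH = 5.31

Henderson–Hasselbalch: pH = pKa + log([CH3CH2COO-]/[CH3CH2COOH]) = 4.85 + log(1.2/0.42)
pH = 4.85 + (+0.456) = 5.31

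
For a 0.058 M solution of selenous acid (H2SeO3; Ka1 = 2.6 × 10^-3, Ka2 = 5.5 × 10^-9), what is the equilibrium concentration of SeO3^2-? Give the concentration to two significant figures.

5.5 × 10^-9 M

First ionization gives [H+] ≈ [HSeO3-] = 1.10 × 10^-2 M.
Second step: Ka2 = [H+][SeO3^2-]/[HSeO3-] ≈ [SeO3^2-] (since [H+] ≈ [HSeO3-]).
So [SeO3^2-] ≈ Ka2.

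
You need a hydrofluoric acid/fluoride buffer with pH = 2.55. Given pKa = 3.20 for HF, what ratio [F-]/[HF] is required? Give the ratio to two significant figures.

pH = pKa + log(r) ⇒ log(r) = 2.55 − 3.20 = -0.65
r = [F-]/[HF] = 10^(-0.65) = 0.224

ratio = 0.22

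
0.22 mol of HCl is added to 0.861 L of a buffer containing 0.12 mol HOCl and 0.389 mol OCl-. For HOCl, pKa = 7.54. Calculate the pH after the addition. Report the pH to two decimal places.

Added H+ converts OCl- to HOCl: HOCl → 0.34 mol, OCl- → 0.169 mol.
Henderson–Hasselbalch with mole ratio 0.169/0.34: pH = 7.54 + (-0.304)

pH = 7.24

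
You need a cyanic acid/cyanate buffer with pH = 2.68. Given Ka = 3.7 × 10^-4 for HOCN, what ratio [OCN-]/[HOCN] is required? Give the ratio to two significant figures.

pKa = -log(3.7 × 10^-4) = 3.432
pH = pKa + log(r) ⇒ log(r) = 2.68 − 3.432 = -0.752
r = [OCN-]/[HOCN] = 10^(-0.752) = 0.177

ratio = 0.18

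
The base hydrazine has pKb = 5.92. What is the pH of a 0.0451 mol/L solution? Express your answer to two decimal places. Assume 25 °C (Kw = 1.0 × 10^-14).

N2H4 + H2O ⇌ N2H5+ + OH-
Kb = 10^(−5.92) = 1.20 × 10^-6
From the ICE table, Kb = x²/(0.0451 − x) = 1.20 × 10^-6.
Since Kb ≪ C₀, x ≈ √(Kb·C₀) = 2.33 × 10^-4 M.
pOH = −log(2.33 × 10^-4) = 3.63; pH = 14.00 − 3.63 = 10.37

pH = 10.37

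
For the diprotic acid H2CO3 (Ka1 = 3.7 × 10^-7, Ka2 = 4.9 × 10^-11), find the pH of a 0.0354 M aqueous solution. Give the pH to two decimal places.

pH = 3.94

Since Ka1 ≫ Ka2, the first ionization dominates [H+].
Ka1 = x²/(0.0354 − x) = 3.7 × 10^-7
x ≈ √(3.7 × 10^-7 × 0.0354) = 1.14 × 10^-4 M
pH = −log(1.14 × 10^-4) = 3.94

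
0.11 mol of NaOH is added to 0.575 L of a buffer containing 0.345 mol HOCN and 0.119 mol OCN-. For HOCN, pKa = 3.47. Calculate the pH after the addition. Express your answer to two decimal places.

pH = 3.46

After neutralization: n(HOCN) = 0.235 mol, n(OCN-) = 0.229 mol.
pH = pKa + log(n_OCN-/n_HOCN) = 3.47 + log(0.229/0.235) = 3.47 + (-0.011)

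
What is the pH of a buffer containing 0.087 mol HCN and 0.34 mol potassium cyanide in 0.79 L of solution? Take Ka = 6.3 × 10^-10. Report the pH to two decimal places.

pKa = −log(6.3 × 10^-10) = 9.201
Henderson–Hasselbalch: pH = pKa + log([CN-]/[HCN]) = 9.201 + log(0.34/0.087)
pH = 9.201 + (+0.592) = 9.79

pH = 9.79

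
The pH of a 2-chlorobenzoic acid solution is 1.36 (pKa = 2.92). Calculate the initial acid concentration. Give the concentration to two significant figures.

C₀ = 1.6 M

[H+] = 10^(-1.36) = 4.37 × 10^-2 M = x
Ka = 10^(−2.92) = 1.20 × 10^-3
Ka = x²/(C₀ − x) ⇒ C₀ = x + x²/Ka
C₀ = 4.37 × 10^-2 + (4.37 × 10^-2)²/(1.20 × 10^-3) = 1.64 M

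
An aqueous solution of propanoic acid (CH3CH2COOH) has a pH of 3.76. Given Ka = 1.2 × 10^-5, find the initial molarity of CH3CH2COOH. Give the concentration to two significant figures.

[H+] = 10^(-3.76) = 1.74 × 10^-4 M = x
Ka = x²/(C₀ − x) ⇒ C₀ = x + x²/Ka
C₀ = 1.74 × 10^-4 + (1.74 × 10^-4)²/(1.2 × 10^-5) = 2.70 × 10^-3 M

C₀ = 2.7 × 10^-3 M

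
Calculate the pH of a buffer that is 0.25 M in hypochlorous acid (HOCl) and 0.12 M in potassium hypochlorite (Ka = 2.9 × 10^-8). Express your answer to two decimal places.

pH = 7.22

pKa = −log(2.9 × 10^-8) = 7.538
Henderson–Hasselbalch: pH = pKa + log([OCl-]/[HOCl]) = 7.538 + log(0.12/0.25)
pH = 7.538 + (-0.319) = 7.22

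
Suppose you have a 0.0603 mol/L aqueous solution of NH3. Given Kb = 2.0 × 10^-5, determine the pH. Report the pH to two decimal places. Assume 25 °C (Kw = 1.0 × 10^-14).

NH3 + H2O ⇌ NH4+ + OH-
Let x = [OH-] at equilibrium. Kb = x²/(0.0603 − x).
Assume x ≪ 0.0603: x ≈ √(2.0 × 10^-5 × 0.0603) = 1.10 × 10^-3 M
(x/C₀ = 1.8% < 5%, so the approximation holds.)
pOH = −log(1.10 × 10^-3) = 2.96; pH = 14.00 − 2.96 = 11.04

pH = 11.04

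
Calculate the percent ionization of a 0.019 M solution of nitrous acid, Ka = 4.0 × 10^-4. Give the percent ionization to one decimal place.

HNO2 ⇌ NO2- + H+; let x = [H+] at equilibrium.
Ka = x²/(C₀ − x); solving the quadratic gives x = 2.56 × 10^-3 M.
% ionization = x/C₀ × 100% = 2.56 × 10^-3/0.019 × 100% = 13.5%

13.5%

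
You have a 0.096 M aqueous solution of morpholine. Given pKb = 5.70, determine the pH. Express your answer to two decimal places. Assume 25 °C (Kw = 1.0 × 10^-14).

pH = 10.64

C4H8ONH + H2O ⇌ C4H8ONH2+ + OH-
Kb = 10^(−5.70) = 2.00 × 10^-6
Kb = x²/(0.096 − x) = 2.00 × 10^-6
Assume x ≪ 0.096: x ≈ √(2.00 × 10^-6 × 0.096) = 4.38 × 10^-4 M
pOH = 3.36, so pH = 14.00 − pOH = 10.64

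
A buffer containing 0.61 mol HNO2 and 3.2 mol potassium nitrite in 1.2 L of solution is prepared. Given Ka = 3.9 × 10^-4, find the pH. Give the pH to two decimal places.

pKa = −log(3.9 × 10^-4) = 3.409
pH = pKa + log([A⁻]/[HA]) = 3.409 + log(3.2/0.61)
pH = 3.409 + (+0.720) = 4.13

pH = 4.13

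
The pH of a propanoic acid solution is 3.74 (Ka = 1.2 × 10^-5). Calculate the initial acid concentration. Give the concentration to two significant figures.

C₀ = 2.9 × 10^-3 M

[H+] = 10^(-3.74) = 1.82 × 10^-4 M = x
Ka = x²/(C₀ − x) ⇒ C₀ = x + x²/Ka
C₀ = 1.82 × 10^-4 + (1.82 × 10^-4)²/(1.2 × 10^-5) = 2.94 × 10^-3 M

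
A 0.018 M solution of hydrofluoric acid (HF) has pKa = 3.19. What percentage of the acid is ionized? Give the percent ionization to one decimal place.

HF ⇌ F- + H+; let x = [H+] at equilibrium.
Ka = 10^(−3.19) = 6.46 × 10^-4
Solve x² + 0.000646x − 1.16e-05 = 0 → x = 3.10 × 10^-3 M
% ionization = x/C₀ × 100% = 3.10 × 10^-3/0.018 × 100% = 17.2%

17.2%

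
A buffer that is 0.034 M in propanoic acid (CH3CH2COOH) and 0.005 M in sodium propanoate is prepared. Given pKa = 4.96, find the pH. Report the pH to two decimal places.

pH = pKa + log([A⁻]/[HA]) = 4.96 + log(0.005/0.034)
pH = 4.96 + (-0.833) = 4.13

pH = 4.13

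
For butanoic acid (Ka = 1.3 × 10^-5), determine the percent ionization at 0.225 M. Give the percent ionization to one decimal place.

0.8%

CH3(CH2)2COOH ⇌ CH3(CH2)2COO- + H+; let x = [H+] at equilibrium.
x ≈ √(Ka·C₀) = √(1.3 × 10^-5 × 0.225) = 1.71 × 10^-3 M
% ionization = x/C₀ × 100% = 1.71 × 10^-3/0.225 × 100% = 0.8%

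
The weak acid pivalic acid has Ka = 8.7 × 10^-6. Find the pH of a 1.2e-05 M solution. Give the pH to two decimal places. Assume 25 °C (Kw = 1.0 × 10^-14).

(CH3)3CCOOH ⇌ (CH3)3CCOO- + H+
Let x = [H+] at equilibrium. Ka = x²/(1.2e-05 − x).
x is not negligible relative to C₀; solve x² + 8.7e-06·x − 1.04e-10 = 0.
x = (−Ka + √(Ka² + 4·Ka·C₀))/2 = 6.76 × 10^-6 M
pH = −log[H+] = −log(6.76 × 10^-6) = 5.17

pH = 5.17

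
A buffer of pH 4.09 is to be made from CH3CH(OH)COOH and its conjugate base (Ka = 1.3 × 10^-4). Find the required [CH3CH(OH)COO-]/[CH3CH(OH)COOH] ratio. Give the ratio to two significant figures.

pKa = -log(1.3 × 10^-4) = 3.886
pH = pKa + log(r) ⇒ log(r) = 4.09 − 3.886 = +0.204
r = [CH3CH(OH)COO-]/[CH3CH(OH)COOH] = 10^(+0.204) = 1.6

ratio = 1.6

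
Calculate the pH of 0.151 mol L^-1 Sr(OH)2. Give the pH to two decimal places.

pH = 13.48

Sr(OH)2 is a strong base (each formula unit releases 2 OH-); [OH-] = 0.302 M.
pOH = -log(0.302) = 0.52
pH = 14.00 - 0.52 = 13.48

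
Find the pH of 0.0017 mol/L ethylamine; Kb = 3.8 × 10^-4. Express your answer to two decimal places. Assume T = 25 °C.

C2H5NH2 + H2O ⇌ C2H5NH3+ + OH-
Kb = [OH-]²/(0.0017 − [OH-]) = 3.8 × 10^-4
[OH-] is not negligible relative to C₀; solve [OH-]² + 0.00038·[OH-] − 6.46e-07 = 0.
[OH-] = (−Kb + √(Kb² + 4·Kb·C₀))/2 = 6.36 × 10^-4 M
pOH = 3.20, so pH = 14.00 − pOH = 10.80

pH = 10.80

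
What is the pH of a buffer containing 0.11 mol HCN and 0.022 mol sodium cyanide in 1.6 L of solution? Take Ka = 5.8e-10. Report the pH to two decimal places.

pKa = −log(5.8 × 10^-10) = 9.237
Using pH = pKa + log([base]/[acid]) with [base]/[acid] = 0.022/0.11:
pH = 9.237 + (-0.699) = 8.54

pH = 8.54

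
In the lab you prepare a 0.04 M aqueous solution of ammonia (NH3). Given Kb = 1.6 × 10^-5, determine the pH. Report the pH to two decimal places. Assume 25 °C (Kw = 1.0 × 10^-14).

pH = 10.90

NH3 + H2O ⇌ NH4+ + OH-
Kb = [OH-]²/(0.04 − [OH-]) = 1.6 × 10^-5
Since Kb ≪ C₀, [OH-] ≈ √(Kb·C₀) = 8.00 × 10^-4 M.
([OH-]/C₀ = 2% < 5%, so the approximation holds.)
pOH = −log(8.00 × 10^-4) = 3.10; pH = 14.00 − 3.10 = 10.90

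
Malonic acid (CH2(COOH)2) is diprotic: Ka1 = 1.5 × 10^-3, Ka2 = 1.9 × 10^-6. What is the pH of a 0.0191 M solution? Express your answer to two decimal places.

Ka1 ≫ Ka2, so treat the first dissociation as the only significant source of H+.
Ka1 = x²/(0.0191 − x) = 1.5 × 10^-3
Solving the quadratic: x = (−Ka1 + √(Ka1² + 4·Ka1·C₀))/2 = 4.65 × 10^-3 M
pH = −log(4.65 × 10^-3) = 2.33

pH = 2.33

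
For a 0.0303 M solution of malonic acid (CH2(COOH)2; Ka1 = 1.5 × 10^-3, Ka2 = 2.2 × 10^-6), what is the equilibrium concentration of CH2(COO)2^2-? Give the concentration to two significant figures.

2.2 × 10^-6 M

First ionization gives [H+] ≈ [CH2(COOH)COO-] = 6.03 × 10^-3 M.
Second step: Ka2 = [H+][CH2(COO)2^2-]/[CH2(COOH)COO-] ≈ [CH2(COO)2^2-] (since [H+] ≈ [CH2(COOH)COO-]).
So [CH2(COO)2^2-] ≈ Ka2.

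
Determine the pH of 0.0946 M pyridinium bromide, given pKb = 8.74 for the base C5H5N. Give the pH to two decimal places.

pH = 3.14

C5H5NH+ is the conjugate acid of the weak base C5H5N.
Kb = 10^(−8.74) = 1.82 × 10^-9
Ka = Kw/Kb = 1.0×10^-14 / 1.82 × 10^-9 = 5.49 × 10^-6
Ka = [H+]²/(0.0946 − [H+]) = 5.49 × 10^-6
Since Ka ≪ C₀, [H+] ≈ √(Ka·C₀) = 7.21 × 10^-4 M.
([H+]/C₀ = 0.76% < 5%, so the approximation holds.)
pH = −log(7.21 × 10^-4) = 3.14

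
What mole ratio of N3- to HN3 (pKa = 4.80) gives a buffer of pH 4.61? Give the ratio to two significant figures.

ratio = 0.65

pH = pKa + log(r) ⇒ log(r) = 4.61 − 4.80 = -0.19
r = [N3-]/[HN3] = 10^(-0.19) = 0.646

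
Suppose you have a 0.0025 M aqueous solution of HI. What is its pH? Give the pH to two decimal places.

HI is a strong acid and dissociates completely, so [H+] = 0.0025 M.
pH = -log(0.0025) = 2.60

pH = 2.60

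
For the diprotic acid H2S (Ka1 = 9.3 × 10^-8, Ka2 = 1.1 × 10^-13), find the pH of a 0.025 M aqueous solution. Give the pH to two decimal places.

Ka1 ≫ Ka2, so treat the first dissociation as the only significant source of H+.
Ka1 = x²/(0.025 − x) = 9.3 × 10^-8
x ≈ √(9.3 × 10^-8 × 0.025) = 4.82 × 10^-5 M
pH = −log(4.82 × 10^-5) = 4.32

pH = 4.32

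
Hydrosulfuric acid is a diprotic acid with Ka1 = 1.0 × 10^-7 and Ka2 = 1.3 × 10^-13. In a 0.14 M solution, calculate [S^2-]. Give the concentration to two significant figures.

1.3 × 10^-13 M

First ionization gives [H+] ≈ [HS-] = 1.18 × 10^-4 M.
Second step: Ka2 = [H+][S^2-]/[HS-] ≈ [S^2-] (since [H+] ≈ [HS-]).
So [S^2-] ≈ Ka2.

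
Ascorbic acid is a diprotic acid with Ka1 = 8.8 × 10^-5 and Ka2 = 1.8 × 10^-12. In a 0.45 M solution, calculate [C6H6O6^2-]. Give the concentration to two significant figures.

1.8 × 10^-12 M

First ionization gives [H+] ≈ [HC6H6O6-] = 6.29 × 10^-3 M.
Second step: Ka2 = [H+][C6H6O6^2-]/[HC6H6O6-] ≈ [C6H6O6^2-] (since [H+] ≈ [HC6H6O6-]).
So [C6H6O6^2-] ≈ Ka2.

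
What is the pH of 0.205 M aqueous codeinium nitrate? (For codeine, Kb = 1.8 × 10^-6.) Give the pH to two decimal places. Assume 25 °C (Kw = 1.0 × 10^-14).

C18H22NO3+ is the conjugate acid of the weak base C18H21NO3.
Ka = Kw/Kb = 1.0×10^-14 / 1.8 × 10^-6 = 5.56 × 10^-9
From the ICE table, Ka = [H+]²/(0.205 − [H+]) = 5.56 × 10^-9.
Neglecting [H+] in the denominator: [H+] = √(5.56 × 10^-9 × 0.205) = 3.38 × 10^-5 M
pH = −log(3.38 × 10^-5) = 4.47

pH = 4.47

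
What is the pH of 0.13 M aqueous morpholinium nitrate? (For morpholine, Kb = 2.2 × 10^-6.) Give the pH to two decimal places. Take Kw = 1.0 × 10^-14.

C4H8ONH2+ is the conjugate acid of the weak base C4H8ONH.
Ka = Kw/Kb = 1.0×10^-14 / 2.2 × 10^-6 = 4.55 × 10^-9
Let x = [H+] at equilibrium. Ka = x²/(0.13 − x).
Assume x ≪ 0.13: x ≈ √(4.55 × 10^-9 × 0.13) = 2.43 × 10^-5 M
(x/C₀ = 0.019% < 5%, so the approximation holds.)
pH = −log[H+] = −log(2.43 × 10^-5) = 4.61

pH = 4.61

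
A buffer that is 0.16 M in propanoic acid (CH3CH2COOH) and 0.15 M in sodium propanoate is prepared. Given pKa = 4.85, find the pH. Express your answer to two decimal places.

pH = 4.82

Henderson–Hasselbalch: pH = pKa + log([CH3CH2COO-]/[CH3CH2COOH]) = 4.85 + log(0.15/0.16)
pH = 4.85 + (-0.028) = 4.82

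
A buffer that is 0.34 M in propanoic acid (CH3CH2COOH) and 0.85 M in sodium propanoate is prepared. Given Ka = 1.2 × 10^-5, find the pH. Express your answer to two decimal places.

pKa = −log(1.2 × 10^-5) = 4.921
pH = pKa + log([A⁻]/[HA]) = 4.921 + log(0.85/0.34)
pH = 4.921 + (+0.398) = 5.32

pH = 5.32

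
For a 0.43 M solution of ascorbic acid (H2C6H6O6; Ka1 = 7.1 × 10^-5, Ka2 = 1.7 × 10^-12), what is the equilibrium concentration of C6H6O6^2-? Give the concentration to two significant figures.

First ionization gives [H+] ≈ [HC6H6O6-] = 5.53 × 10^-3 M.
Second step: Ka2 = [H+][C6H6O6^2-]/[HC6H6O6-] ≈ [C6H6O6^2-] (since [H+] ≈ [HC6H6O6-]).
So [C6H6O6^2-] ≈ Ka2.

1.7 × 10^-12 M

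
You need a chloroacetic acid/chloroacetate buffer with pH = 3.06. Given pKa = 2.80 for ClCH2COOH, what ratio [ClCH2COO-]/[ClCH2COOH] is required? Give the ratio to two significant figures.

pH = pKa + log(r) ⇒ log(r) = 3.06 − 2.80 = +0.26
r = [ClCH2COO-]/[ClCH2COOH] = 10^(+0.26) = 1.82

ratio = 1.8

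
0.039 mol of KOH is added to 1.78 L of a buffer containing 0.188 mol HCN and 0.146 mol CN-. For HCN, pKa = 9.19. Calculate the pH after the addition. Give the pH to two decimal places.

pH = 9.28

OH- converts HCN to CN-: HCN → 0.149 mol, CN- → 0.185 mol.
pH = pKa + log([A⁻]/[HA]) = 9.19 + log(0.185/0.149) = 9.19 +0.094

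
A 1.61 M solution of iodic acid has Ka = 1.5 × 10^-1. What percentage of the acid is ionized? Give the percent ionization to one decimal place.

HIO3 ⇌ IO3- + H+; let x = [H+] at equilibrium.
Solve x² + 0.15x − 0.241 = 0 → x = 4.22 × 10^-1 M
% ionization = x/C₀ × 100% = 4.22 × 10^-1/1.61 × 100% = 26.2%

26.2%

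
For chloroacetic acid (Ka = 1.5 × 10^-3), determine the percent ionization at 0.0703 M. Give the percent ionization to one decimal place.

ClCH2COOH ⇌ ClCH2COO- + H+; let x = [H+] at equilibrium.
Ka = x²/(C₀ − x); solving the quadratic gives x = 9.55 × 10^-3 M.
% ionization = x/C₀ × 100% = 9.55 × 10^-3/0.0703 × 100% = 13.6%

13.6%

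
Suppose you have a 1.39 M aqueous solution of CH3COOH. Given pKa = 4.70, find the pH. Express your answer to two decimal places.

CH3COOH ⇌ CH3COO- + H+
Ka = 10^(−4.70) = 2.00 × 10^-5
Ka = [H+]²/(1.39 − [H+]) = 2.00 × 10^-5
Assume [H+] ≪ 1.39: [H+] ≈ √(2.00 × 10^-5 × 1.39) = 5.27 × 10^-3 M
pH = −log(5.27 × 10^-3) = 2.28

pH = 2.28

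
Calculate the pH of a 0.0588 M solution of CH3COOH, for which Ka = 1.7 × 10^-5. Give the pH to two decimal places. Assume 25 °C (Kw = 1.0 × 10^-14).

CH3COOH ⇌ CH3COO- + H+
From the ICE table, Ka = [H+]²/(0.0588 − [H+]) = 1.7 × 10^-5.
Neglecting [H+] in the denominator: [H+] = √(1.7 × 10^-5 × 0.0588) = 1.00 × 10^-3 M
pH = −log(1.00 × 10^-3) = 3.00

pH = 3.00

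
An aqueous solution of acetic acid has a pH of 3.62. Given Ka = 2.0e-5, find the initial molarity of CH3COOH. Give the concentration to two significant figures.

[H+] = 10^(-3.62) = 2.40 × 10^-4 M = x
Ka = x²/(C₀ − x) ⇒ C₀ = x + x²/Ka
C₀ = 2.40 × 10^-4 + (2.40 × 10^-4)²/(2.0 × 10^-5) = 3.12 × 10^-3 M

C₀ = 3.1 × 10^-3 M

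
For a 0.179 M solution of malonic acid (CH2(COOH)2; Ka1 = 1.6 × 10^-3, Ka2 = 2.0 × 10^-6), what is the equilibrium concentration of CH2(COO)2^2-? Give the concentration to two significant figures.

First ionization gives [H+] ≈ [CH2(COOH)COO-] = 1.61 × 10^-2 M.
Second step: Ka2 = [H+][CH2(COO)2^2-]/[CH2(COOH)COO-] ≈ [CH2(COO)2^2-] (since [H+] ≈ [CH2(COOH)COO-]).
So [CH2(COO)2^2-] ≈ Ka2.

2.0 × 10^-6 M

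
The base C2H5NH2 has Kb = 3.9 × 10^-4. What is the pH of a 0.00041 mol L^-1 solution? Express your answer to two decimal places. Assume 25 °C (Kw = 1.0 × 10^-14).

pH = 10.40

C2H5NH2 + H2O ⇌ C2H5NH3+ + OH-
From the ICE table, Kb = [OH-]²/(0.00041 − [OH-]) = 3.9 × 10^-4.
[OH-] is not negligible relative to C₀; solve [OH-]² + 0.00039·[OH-] − 1.6e-07 = 0.
[OH-] = [−0.00039 + √(0.00039² + 6.4e-07)]/2 = 2.50 × 10^-4 M
pOH = 3.60, so pH = 14.00 − pOH = 10.40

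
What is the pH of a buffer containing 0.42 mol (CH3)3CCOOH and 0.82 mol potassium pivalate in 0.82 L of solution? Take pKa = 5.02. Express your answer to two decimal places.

Henderson–Hasselbalch: pH = pKa + log([(CH3)3CCOO-]/[(CH3)3CCOOH]) = 5.02 + log(0.82/0.42)
pH = 5.02 + (+0.291) = 5.31

pH = 5.31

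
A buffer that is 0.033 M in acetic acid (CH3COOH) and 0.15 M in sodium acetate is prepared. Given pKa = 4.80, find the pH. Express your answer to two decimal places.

pH = pKa + log([A⁻]/[HA]) = 4.80 + log(0.15/0.033)
pH = 4.80 + (+0.658) = 5.46

pH = 5.46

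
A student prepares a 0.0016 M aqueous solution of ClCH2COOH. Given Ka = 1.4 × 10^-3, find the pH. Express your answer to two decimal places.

pH = 3.02

ClCH2COOH ⇌ ClCH2COO- + H+
From the ICE table, Ka = [H+]²/(0.0016 − [H+]) = 1.4 × 10^-3.
[H+] is not negligible relative to C₀; solve [H+]² + 0.0014·[H+] − 2.24e-06 = 0.
[H+] = (−Ka + √(Ka² + 4·Ka·C₀))/2 = 9.52 × 10^-4 M
pH = −log(9.52 × 10^-4) = 3.02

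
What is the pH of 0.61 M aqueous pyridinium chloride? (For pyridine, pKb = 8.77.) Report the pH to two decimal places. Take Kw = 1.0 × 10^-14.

pH = 2.72

C5H5NH+ is the conjugate acid of the weak base C5H5N.
Kb = 10^(−8.77) = 1.70 × 10^-9
Ka = Kw/Kb = 1.0×10^-14 / 1.70 × 10^-9 = 5.88 × 10^-6
From the ICE table, Ka = x²/(0.61 − x) = 5.88 × 10^-6.
Neglecting x in the denominator: x = √(5.88 × 10^-6 × 0.61) = 1.89 × 10^-3 M
pH = −log[H+] = −log(1.89 × 10^-3) = 2.72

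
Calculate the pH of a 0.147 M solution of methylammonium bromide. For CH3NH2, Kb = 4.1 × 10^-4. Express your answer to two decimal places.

pH = 5.72

CH3NH3+ is the conjugate acid of the weak base CH3NH2.
Ka = Kw/Kb = 1.0×10^-14 / 4.1 × 10^-4 = 2.44 × 10^-11
Ka = [H+]²/(0.147 − [H+]) = 2.44 × 10^-11
Neglecting [H+] in the denominator: [H+] = √(2.44 × 10^-11 × 0.147) = 1.89 × 10^-6 M
Check: 0.0013% ionized — well under 5%, approximation valid.
pH = −log(1.89 × 10^-6) = 5.72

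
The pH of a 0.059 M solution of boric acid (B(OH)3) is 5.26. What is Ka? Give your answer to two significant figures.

Ka = 5.1 × 10^-10

[H+] = 10^(-5.26) = 5.50 × 10^-6 M
At equilibrium [HA] = 0.059 − 5.50 × 10^-6 = 5.90 × 10^-2 M
Ka = [H+][A-]/[HA] = (5.50 × 10^-6)² / 5.90 × 10^-2 = 5.1 × 10^-10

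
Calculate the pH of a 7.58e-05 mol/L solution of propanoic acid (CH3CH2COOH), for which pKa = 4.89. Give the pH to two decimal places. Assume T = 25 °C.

pH = 4.59

CH3CH2COOH ⇌ CH3CH2COO- + H+
Ka = 10^(−4.89) = 1.29 × 10^-5
Ka = x²/(7.58e-05 − x) = 1.29 × 10^-5
The 5% rule fails; solving x² + Ka·x − Ka·C₀ = 0 exactly:
x = (−Ka + √(Ka² + 4·Ka·C₀))/2 = 2.55 × 10^-5 M
pH = −log[H+] = −log(2.55 × 10^-5) = 4.59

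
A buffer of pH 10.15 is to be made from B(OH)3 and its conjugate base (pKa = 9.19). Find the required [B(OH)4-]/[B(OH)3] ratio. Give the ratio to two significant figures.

pH = pKa + log(r) ⇒ log(r) = 10.15 − 9.19 = +0.96
r = [B(OH)4-]/[B(OH)3] = 10^(+0.96) = 9.12

ratio = 9.1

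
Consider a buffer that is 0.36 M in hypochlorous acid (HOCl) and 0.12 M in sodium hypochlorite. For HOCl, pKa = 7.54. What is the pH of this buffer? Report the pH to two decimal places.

pH = pKa + log([A⁻]/[HA]) = 7.54 + log(0.12/0.36)
pH = 7.54 + (-0.477) = 7.06

pH = 7.06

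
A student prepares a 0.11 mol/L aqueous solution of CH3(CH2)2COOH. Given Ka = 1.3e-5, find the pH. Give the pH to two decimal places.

CH3(CH2)2COOH ⇌ CH3(CH2)2COO- + H+
Ka = [H+]²/(0.11 − [H+]) = 1.3 × 10^-5
Since Ka ≪ C₀, [H+] ≈ √(Ka·C₀) = 1.20 × 10^-3 M.
pH = −log(1.20 × 10^-3) = 2.92

pH = 2.92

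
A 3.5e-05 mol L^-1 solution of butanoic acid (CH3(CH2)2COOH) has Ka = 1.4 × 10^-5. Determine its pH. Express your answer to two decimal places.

CH3(CH2)2COOH ⇌ CH3(CH2)2COO- + H+
Ka = [H+]²/(3.5e-05 − [H+]) = 1.4 × 10^-5
[H+] is not negligible relative to C₀; solve [H+]² + 1.4e-05·[H+] − 4.9e-10 = 0.
[H+] = [−1.4e-05 + √(1.4e-05² + 1.96e-09)]/2 = 1.62 × 10^-5 M
pH = −log[H+] = −log(1.62 × 10^-5) = 4.79

pH = 4.79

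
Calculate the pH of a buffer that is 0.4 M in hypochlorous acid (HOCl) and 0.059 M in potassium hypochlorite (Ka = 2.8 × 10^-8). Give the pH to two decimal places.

pKa = −log(2.8 × 10^-8) = 7.553
Henderson–Hasselbalch: pH = pKa + log([OCl-]/[HOCl]) = 7.553 + log(0.059/0.4)
pH = 7.553 + (-0.831) = 6.72

pH = 6.72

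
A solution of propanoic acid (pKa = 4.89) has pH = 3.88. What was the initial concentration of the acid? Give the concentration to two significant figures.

[H+] = 10^(-3.88) = 1.32 × 10^-4 M = x
Ka = 10^(−4.89) = 1.29 × 10^-5
Ka = x²/(C₀ − x) ⇒ C₀ = x + x²/Ka
C₀ = 1.32 × 10^-4 + (1.32 × 10^-4)²/(1.29 × 10^-5) = 1.48 × 10^-3 M

C₀ = 1.5 × 10^-3 M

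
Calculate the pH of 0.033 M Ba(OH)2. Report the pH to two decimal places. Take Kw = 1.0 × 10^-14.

pH = 12.82

Ba(OH)2 is a strong base (each formula unit releases 2 OH-); [OH-] = 0.066 M.
pOH = -log(0.066) = 1.18
pH = 14.00 - 1.18 = 12.82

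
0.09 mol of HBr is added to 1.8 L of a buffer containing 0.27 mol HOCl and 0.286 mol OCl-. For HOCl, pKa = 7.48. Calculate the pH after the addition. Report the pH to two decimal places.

After neutralization: n(HOCl) = 0.36 mol, n(OCl-) = 0.196 mol.
Henderson–Hasselbalch with mole ratio 0.196/0.36: pH = 7.48 + (-0.264)

pH = 7.22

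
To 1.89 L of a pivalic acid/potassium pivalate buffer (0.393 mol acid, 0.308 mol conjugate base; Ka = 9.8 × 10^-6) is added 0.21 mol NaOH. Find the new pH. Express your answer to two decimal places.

After neutralization: n((CH3)3CCOOH) = 0.183 mol, n((CH3)3CCOO-) = 0.518 mol.
pKa = −log(9.8 × 10^-6) = 5.009
pH = pKa + log([A⁻]/[HA]) = 5.009 + log(0.518/0.183) = 5.009 +0.452

pH = 5.46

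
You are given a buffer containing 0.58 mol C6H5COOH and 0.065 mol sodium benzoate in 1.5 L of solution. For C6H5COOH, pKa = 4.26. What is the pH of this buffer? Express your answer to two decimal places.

pH = 3.31

Using pH = pKa + log([base]/[acid]) with [base]/[acid] = 0.065/0.58:
pH = 4.26 + (-0.951) = 3.31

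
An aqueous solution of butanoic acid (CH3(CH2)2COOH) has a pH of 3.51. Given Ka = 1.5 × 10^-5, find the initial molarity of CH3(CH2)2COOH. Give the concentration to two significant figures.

[H+] = 10^(-3.51) = 3.09 × 10^-4 M = x
Ka = x²/(C₀ − x) ⇒ C₀ = x + x²/Ka
C₀ = 3.09 × 10^-4 + (3.09 × 10^-4)²/(1.5 × 10^-5) = 6.67 × 10^-3 M

C₀ = 6.7 × 10^-3 M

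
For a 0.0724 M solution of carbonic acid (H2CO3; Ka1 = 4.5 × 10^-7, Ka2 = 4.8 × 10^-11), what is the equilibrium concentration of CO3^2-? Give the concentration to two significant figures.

First ionization gives [H+] ≈ [HCO3-] = 1.80 × 10^-4 M.
Second step: Ka2 = [H+][CO3^2-]/[HCO3-] ≈ [CO3^2-] (since [H+] ≈ [HCO3-]).
So [CO3^2-] ≈ Ka2.

4.8 × 10^-11 M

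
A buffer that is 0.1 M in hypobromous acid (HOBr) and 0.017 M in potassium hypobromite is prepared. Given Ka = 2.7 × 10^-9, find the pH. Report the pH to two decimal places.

pKa = −log(2.7 × 10^-9) = 8.569
Henderson–Hasselbalch: pH = pKa + log([OBr-]/[HOBr]) = 8.569 + log(0.017/0.1)
pH = 8.569 + (-0.770) = 7.80

pH = 7.80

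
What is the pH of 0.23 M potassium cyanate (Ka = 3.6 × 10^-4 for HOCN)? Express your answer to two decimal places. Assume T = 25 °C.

pH = 8.40

OCN- is the conjugate base of the weak acid HOCN.
Kb = Kw/Ka = 1.0×10^-14 / 3.6 × 10^-4 = 2.78 × 10^-11
Kb = [OH-]²/(0.23 − [OH-]) = 2.78 × 10^-11
Since Kb ≪ C₀, [OH-] ≈ √(Kb·C₀) = 2.53 × 10^-6 M.
Check: 0.0011% ionized — well under 5%, approximation valid.
pOH = 5.60, so pH = 14.00 − pOH = 8.40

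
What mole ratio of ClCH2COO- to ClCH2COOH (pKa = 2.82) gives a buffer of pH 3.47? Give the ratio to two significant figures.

pH = pKa + log(r) ⇒ log(r) = 3.47 − 2.82 = +0.65
r = [ClCH2COO-]/[ClCH2COOH] = 10^(+0.65) = 4.47

ratio = 4.5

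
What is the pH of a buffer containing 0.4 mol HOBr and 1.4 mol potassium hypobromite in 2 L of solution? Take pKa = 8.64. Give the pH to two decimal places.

pH = pKa + log([A⁻]/[HA]) = 8.64 + log(1.4/0.4)
pH = 8.64 + (+0.544) = 9.18

pH = 9.18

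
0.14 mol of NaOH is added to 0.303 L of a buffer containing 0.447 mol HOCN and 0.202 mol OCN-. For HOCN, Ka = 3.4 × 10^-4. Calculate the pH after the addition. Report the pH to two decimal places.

OH- converts HOCN to OCN-: HOCN → 0.307 mol, OCN- → 0.342 mol.
pKa = −log(3.4 × 10^-4) = 3.469
Henderson–Hasselbalch with mole ratio 0.342/0.307: pH = 3.469 + (+0.047)

pH = 3.52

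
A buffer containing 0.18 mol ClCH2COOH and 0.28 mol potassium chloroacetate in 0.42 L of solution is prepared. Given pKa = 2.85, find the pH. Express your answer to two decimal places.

pH = 3.04

pH = pKa + log([A⁻]/[HA]) = 2.85 + log(0.28/0.18)
pH = 2.85 + (+0.192) = 3.04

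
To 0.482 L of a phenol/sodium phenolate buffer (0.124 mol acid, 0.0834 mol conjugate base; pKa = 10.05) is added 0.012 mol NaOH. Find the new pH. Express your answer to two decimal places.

pH = 9.98

After neutralization: n(C6H5OH) = 0.112 mol, n(C6H5O-) = 0.0954 mol.
Henderson–Hasselbalch with mole ratio 0.0954/0.112: pH = 10.05 + (-0.070)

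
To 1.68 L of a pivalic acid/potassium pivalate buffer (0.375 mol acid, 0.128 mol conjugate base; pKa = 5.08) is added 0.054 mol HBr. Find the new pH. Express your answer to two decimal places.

pH = 4.32

Added H+ converts (CH3)3CCOO- to (CH3)3CCOOH: (CH3)3CCOOH → 0.429 mol, (CH3)3CCOO- → 0.074 mol.
pH = pKa + log(n_(CH3)3CCOO-/n_(CH3)3CCOOH) = 5.08 + log(0.074/0.429) = 5.08 + (-0.763)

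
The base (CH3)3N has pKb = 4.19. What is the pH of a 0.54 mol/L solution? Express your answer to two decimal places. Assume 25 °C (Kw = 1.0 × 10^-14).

(CH3)3N + H2O ⇌ (CH3)3NH+ + OH-
Kb = 10^(−4.19) = 6.46 × 10^-5
From the ICE table, Kb = [OH-]²/(0.54 − [OH-]) = 6.46 × 10^-5.
Since Kb ≪ C₀, [OH-] ≈ √(Kb·C₀) = 5.91 × 10^-3 M.
([OH-]/C₀ = 1.1% < 5%, so the approximation holds.)
pOH = 2.23, so pH = 14.00 − pOH = 11.77

pH = 11.77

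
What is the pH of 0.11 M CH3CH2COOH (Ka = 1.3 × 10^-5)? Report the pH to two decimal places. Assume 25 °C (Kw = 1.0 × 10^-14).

CH3CH2COOH ⇌ CH3CH2COO- + H+
From the ICE table, Ka = x²/(0.11 − x) = 1.3 × 10^-5.
Neglecting x in the denominator: x = √(1.3 × 10^-5 × 0.11) = 1.20 × 10^-3 M
Check: 1.1% ionized — well under 5%, approximation valid.
pH = −log[H+] = −log(1.20 × 10^-3) = 2.92

pH = 2.92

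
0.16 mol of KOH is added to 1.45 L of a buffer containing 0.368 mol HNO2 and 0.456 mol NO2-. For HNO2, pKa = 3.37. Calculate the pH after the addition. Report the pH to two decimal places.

After neutralization: n(HNO2) = 0.208 mol, n(NO2-) = 0.616 mol.
pH = pKa + log([A⁻]/[HA]) = 3.37 + log(0.616/0.208) = 3.37 +0.472

pH = 3.84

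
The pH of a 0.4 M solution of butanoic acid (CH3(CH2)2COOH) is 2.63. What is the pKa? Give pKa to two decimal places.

[H+] = 10^(-2.63) = 2.34 × 10^-3 M
At equilibrium [HA] = 0.4 − 2.34 × 10^-3 = 3.98 × 10^-1 M
Ka = [H+][A-]/[HA] = (2.34 × 10^-3)² / 3.98 × 10^-1 = 1.38 × 10^-5
pKa = -log(1.38 × 10^-5) = 4.86

pKa = 4.86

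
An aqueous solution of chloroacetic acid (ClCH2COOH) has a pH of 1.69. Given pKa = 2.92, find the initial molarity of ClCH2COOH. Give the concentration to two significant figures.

[H+] = 10^(-1.69) = 2.04 × 10^-2 M = x
Ka = 10^(−2.92) = 1.20 × 10^-3
Ka = x²/(C₀ − x) ⇒ C₀ = x + x²/Ka
C₀ = 2.04 × 10^-2 + (2.04 × 10^-2)²/(1.20 × 10^-3) = 3.67 × 10^-1 M

C₀ = 3.7 × 10^-1 M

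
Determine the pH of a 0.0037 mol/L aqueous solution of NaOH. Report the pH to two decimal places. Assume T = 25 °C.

NaOH is a strong base; [OH-] = 0.0037 M.
pOH = -log(0.0037) = 2.43
pH = 14.00 - 2.43 = 11.57

pH = 11.57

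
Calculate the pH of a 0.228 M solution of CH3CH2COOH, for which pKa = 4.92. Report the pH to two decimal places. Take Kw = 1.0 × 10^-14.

pH = 2.78

CH3CH2COOH ⇌ CH3CH2COO- + H+
Ka = 10^(−4.92) = 1.20 × 10^-5
Ka = [H+]²/(0.228 − [H+]) = 1.20 × 10^-5
Assume [H+] ≪ 0.228: [H+] ≈ √(1.20 × 10^-5 × 0.228) = 1.65 × 10^-3 M
Check: 0.73% ionized — well under 5%, approximation valid.
pH = −log[H+] = −log(1.65 × 10^-3) = 2.78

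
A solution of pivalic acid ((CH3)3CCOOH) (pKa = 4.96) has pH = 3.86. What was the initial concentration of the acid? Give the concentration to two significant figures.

[H+] = 10^(-3.86) = 1.38 × 10^-4 M = x
Ka = 10^(−4.96) = 1.10 × 10^-5
Ka = x²/(C₀ − x) ⇒ C₀ = x + x²/Ka
C₀ = 1.38 × 10^-4 + (1.38 × 10^-4)²/(1.10 × 10^-5) = 1.87 × 10^-3 M

C₀ = 1.9 × 10^-3 M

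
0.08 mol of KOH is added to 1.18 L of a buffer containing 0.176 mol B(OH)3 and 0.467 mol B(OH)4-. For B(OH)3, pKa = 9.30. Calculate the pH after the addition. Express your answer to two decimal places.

pH = 10.06

After neutralization: n(B(OH)3) = 0.096 mol, n(B(OH)4-) = 0.547 mol.
pH = pKa + log([A⁻]/[HA]) = 9.30 + log(0.547/0.096) = 9.30 +0.756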